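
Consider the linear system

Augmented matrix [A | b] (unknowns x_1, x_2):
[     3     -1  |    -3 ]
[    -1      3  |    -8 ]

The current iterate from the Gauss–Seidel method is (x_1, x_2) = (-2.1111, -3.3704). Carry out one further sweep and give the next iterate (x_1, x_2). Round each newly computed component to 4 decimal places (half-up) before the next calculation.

One sweep:
  x_1 = (-3 - (-1)·-3.3704) / (3) = -2.1235
  x_2 = (-8 - (-1)·-2.1235) / (3) = -3.3745

(-2.1235, -3.3745)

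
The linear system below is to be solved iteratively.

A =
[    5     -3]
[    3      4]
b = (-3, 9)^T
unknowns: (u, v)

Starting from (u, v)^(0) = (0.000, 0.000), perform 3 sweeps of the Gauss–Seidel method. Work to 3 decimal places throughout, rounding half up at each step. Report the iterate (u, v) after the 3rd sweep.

(0.291, 2.032)

Iteration 1:
  u = (-3 - (-3)·0.000) / (5) = -0.600
  v = (9 - (3)·-0.600) / (4) = 2.700
Iteration 2:
  u = (-3 - (-3)·2.700) / (5) = 1.020
  v = (9 - (3)·1.020) / (4) = 1.485
Iteration 3:
  u = (-3 - (-3)·1.485) / (5) = 0.291
  v = (9 - (3)·0.291) / (4) = 2.032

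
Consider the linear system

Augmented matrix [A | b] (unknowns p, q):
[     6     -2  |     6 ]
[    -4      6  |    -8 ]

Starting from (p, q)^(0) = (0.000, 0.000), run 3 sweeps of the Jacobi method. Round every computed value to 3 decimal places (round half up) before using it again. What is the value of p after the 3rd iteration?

0.778

Iteration 1:
  p = (6 - (-2)·0.000) / (6) = 1.000
  q = (-8 - (-4)·0.000) / (6) = -1.333
Iteration 2:
  p = (6 - (-2)·-1.333) / (6) = 0.556
  q = (-8 - (-4)·1.000) / (6) = -0.667
Iteration 3:
  p = (6 - (-2)·-0.667) / (6) = 0.778
  q = (-8 - (-4)·0.556) / (6) = -0.963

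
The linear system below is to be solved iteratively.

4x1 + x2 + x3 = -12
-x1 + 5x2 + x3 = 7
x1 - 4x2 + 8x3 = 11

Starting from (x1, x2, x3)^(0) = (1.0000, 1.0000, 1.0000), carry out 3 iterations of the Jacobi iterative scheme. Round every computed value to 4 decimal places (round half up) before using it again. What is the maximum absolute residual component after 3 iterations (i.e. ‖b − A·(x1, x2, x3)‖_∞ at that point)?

Iteration 1:
  x1 = (-12 - (1)·1.0000 - (1)·1.0000) / (4) = -3.5000
  x2 = (7 - (-1)·1.0000 - (1)·1.0000) / (5) = 1.4000
  x3 = (11 - (1)·1.0000 - (-4)·1.0000) / (8) = 1.7500
Iteration 2:
  x1 = (-12 - (1)·1.4000 - (1)·1.7500) / (4) = -3.7875
  x2 = (7 - (-1)·-3.5000 - (1)·1.7500) / (5) = 0.3500
  x3 = (11 - (1)·-3.5000 - (-4)·1.4000) / (8) = 2.5125
Iteration 3:
  x1 = (-12 - (1)·0.3500 - (1)·2.5125) / (4) = -3.7156
  x2 = (7 - (-1)·-3.7875 - (1)·2.5125) / (5) = 0.1400
  x3 = (11 - (1)·-3.7875 - (-4)·0.3500) / (8) = 2.0234
Residual b − A·x = (0.6990, 0.5610, -0.9116); ∞-norm = 0.9116

0.9116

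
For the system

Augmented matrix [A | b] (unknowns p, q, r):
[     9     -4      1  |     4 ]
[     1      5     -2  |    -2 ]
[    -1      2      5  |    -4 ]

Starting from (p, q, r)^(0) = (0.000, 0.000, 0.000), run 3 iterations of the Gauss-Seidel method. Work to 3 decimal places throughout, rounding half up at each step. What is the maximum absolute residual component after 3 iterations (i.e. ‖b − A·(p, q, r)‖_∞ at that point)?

0.152

Iteration 1:
  p = (4 - (-4)·0.000 - (1)·0.000) / (9) = 0.444
  q = (-2 - (1)·0.444 - (-2)·0.000) / (5) = -0.489
  r = (-4 - (-1)·0.444 - (2)·-0.489) / (5) = -0.516
Iteration 2:
  p = (4 - (-4)·-0.489 - (1)·-0.516) / (9) = 0.284
  q = (-2 - (1)·0.284 - (-2)·-0.516) / (5) = -0.663
  r = (-4 - (-1)·0.284 - (2)·-0.663) / (5) = -0.478
Iteration 3:
  p = (4 - (-4)·-0.663 - (1)·-0.478) / (9) = 0.203
  q = (-2 - (1)·0.203 - (-2)·-0.478) / (5) = -0.632
  r = (-4 - (-1)·0.203 - (2)·-0.632) / (5) = -0.507
Residual b − A·x = (0.152, -0.057, 0.002); ∞-norm = 0.152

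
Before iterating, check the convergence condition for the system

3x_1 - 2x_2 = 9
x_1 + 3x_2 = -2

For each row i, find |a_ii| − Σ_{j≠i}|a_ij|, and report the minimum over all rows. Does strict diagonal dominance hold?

1

row 1: |3| − (2) = 1
row 2: |3| − (1) = 2
minimum over rows = 1 → strictly diagonally dominant (convergence guaranteed)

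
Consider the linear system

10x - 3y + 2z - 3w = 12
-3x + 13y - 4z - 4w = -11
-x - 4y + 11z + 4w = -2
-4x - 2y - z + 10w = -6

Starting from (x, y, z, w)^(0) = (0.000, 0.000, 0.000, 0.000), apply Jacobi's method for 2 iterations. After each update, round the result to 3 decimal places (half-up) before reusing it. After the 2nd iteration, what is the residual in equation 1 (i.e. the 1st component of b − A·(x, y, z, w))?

Iteration 1:
  x = (12 - (-3)·0.000 - (2)·0.000 - (-3)·0.000) / (10) = 1.200
  y = (-11 - (-3)·0.000 - (-4)·0.000 - (-4)·0.000) / (13) = -0.846
  z = (-2 - (-1)·0.000 - (-4)·0.000 - (4)·0.000) / (11) = -0.182
  w = (-6 - (-4)·0.000 - (-2)·0.000 - (-1)·0.000) / (10) = -0.600
Iteration 2:
  x = (12 - (-3)·-0.846 - (2)·-0.182 - (-3)·-0.600) / (10) = 0.803
  y = (-11 - (-3)·1.200 - (-4)·-0.182 - (-4)·-0.600) / (13) = -0.810
  z = (-2 - (-1)·1.200 - (-4)·-0.846 - (4)·-0.600) / (11) = -0.162
  w = (-6 - (-4)·1.200 - (-2)·-0.846 - (-1)·-0.182) / (10) = -0.307
Residual b − A·x = (0.943, 0.063, -1.427, -1.500)

0.943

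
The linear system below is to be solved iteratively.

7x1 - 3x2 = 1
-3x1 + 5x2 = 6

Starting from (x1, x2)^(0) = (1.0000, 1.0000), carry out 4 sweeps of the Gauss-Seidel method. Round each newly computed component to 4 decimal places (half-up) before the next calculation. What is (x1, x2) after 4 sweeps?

Iteration 1:
  x1 = (1 - (-3)·1.0000) / (7) = 0.5714
  x2 = (6 - (-3)·0.5714) / (5) = 1.5428
Iteration 2:
  x1 = (1 - (-3)·1.5428) / (7) = 0.8041
  x2 = (6 - (-3)·0.8041) / (5) = 1.6825
Iteration 3:
  x1 = (1 - (-3)·1.6825) / (7) = 0.8639
  x2 = (6 - (-3)·0.8639) / (5) = 1.7183
Iteration 4:
  x1 = (1 - (-3)·1.7183) / (7) = 0.8793
  x2 = (6 - (-3)·0.8793) / (5) = 1.7276

(0.8793, 1.7276)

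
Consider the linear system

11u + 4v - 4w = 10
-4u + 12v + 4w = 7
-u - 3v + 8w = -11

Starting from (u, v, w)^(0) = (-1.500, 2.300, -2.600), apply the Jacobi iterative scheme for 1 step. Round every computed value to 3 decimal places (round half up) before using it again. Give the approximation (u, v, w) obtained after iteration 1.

Iteration 1:
  u = (10 - (4)·2.300 - (-4)·-2.600) / (11) = -0.873
  v = (7 - (-4)·-1.500 - (4)·-2.600) / (12) = 0.950
  w = (-11 - (-1)·-1.500 - (-3)·2.300) / (8) = -0.700

(-0.873, 0.950, -0.700)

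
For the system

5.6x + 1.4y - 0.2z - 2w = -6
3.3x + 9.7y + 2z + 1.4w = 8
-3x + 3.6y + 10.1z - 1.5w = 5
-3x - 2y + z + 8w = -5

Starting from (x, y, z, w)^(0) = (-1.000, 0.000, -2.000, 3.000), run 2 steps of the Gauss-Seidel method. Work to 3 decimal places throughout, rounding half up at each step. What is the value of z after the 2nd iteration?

Iteration 1:
  x = (-6 - (1.4)·0.000 - (-0.2)·-2.000 - (-2)·3.000) / (5.6) = -0.071
  y = (8 - (3.3)·-0.071 - (2)·-2.000 - (1.4)·3.000) / (9.7) = 0.828
  z = (5 - (-3)·-0.071 - (3.6)·0.828 - (-1.5)·3.000) / (10.1) = 0.624
  w = (-5 - (-3)·-0.071 - (-2)·0.828 - (1)·0.624) / (8) = -0.523
Iteration 2:
  x = (-6 - (1.4)·0.828 - (-0.2)·0.624 - (-2)·-0.523) / (5.6) = -1.443
  y = (8 - (3.3)·-1.443 - (2)·0.624 - (1.4)·-0.523) / (9.7) = 1.262
  z = (5 - (-3)·-1.443 - (3.6)·1.262 - (-1.5)·-0.523) / (10.1) = -0.461
  w = (-5 - (-3)·-1.443 - (-2)·1.262 - (1)·-0.461) / (8) = -0.793

-0.461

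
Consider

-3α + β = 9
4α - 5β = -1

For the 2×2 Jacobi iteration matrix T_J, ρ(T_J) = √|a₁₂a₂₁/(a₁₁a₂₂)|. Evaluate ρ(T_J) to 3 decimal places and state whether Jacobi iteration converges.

0.516

a₁₂a₂₁/(a₁₁a₂₂) = (1)·(4) / ((-3)·(-5)) = 0.266667
ρ = √|0.266667| = √0.266667 = 0.516
ρ < 1, so Jacobi converges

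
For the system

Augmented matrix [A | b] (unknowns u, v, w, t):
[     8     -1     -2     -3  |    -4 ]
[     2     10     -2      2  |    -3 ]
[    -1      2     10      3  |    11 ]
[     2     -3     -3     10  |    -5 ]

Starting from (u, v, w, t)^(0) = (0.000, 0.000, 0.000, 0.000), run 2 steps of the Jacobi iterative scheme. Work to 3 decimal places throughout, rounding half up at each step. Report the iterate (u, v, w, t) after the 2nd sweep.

Iteration 1:
  u = (-4 - (-1)·0.000 - (-2)·0.000 - (-3)·0.000) / (8) = -0.500
  v = (-3 - (2)·0.000 - (-2)·0.000 - (2)·0.000) / (10) = -0.300
  w = (11 - (-1)·0.000 - (2)·0.000 - (3)·0.000) / (10) = 1.100
  t = (-5 - (2)·0.000 - (-3)·0.000 - (-3)·0.000) / (10) = -0.500
Iteration 2:
  u = (-4 - (-1)·-0.300 - (-2)·1.100 - (-3)·-0.500) / (8) = -0.450
  v = (-3 - (2)·-0.500 - (-2)·1.100 - (2)·-0.500) / (10) = 0.120
  w = (11 - (-1)·-0.500 - (2)·-0.300 - (3)·-0.500) / (10) = 1.260
  t = (-5 - (2)·-0.500 - (-3)·-0.300 - (-3)·1.100) / (10) = -0.160

(-0.450, 0.120, 1.260, -0.160)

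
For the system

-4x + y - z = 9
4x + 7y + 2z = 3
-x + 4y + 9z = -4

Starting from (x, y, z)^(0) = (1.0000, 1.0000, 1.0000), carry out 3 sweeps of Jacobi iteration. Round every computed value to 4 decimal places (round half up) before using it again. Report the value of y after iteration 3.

Iteration 1:
  x = (9 - (1)·1.0000 - (-1)·1.0000) / (-4) = -2.2500
  y = (3 - (4)·1.0000 - (2)·1.0000) / (7) = -0.4286
  z = (-4 - (-1)·1.0000 - (4)·1.0000) / (9) = -0.7778
Iteration 2:
  x = (9 - (1)·-0.4286 - (-1)·-0.7778) / (-4) = -2.1627
  y = (3 - (4)·-2.2500 - (2)·-0.7778) / (7) = 1.9365
  z = (-4 - (-1)·-2.2500 - (4)·-0.4286) / (9) = -0.5040
Iteration 3:
  x = (9 - (1)·1.9365 - (-1)·-0.5040) / (-4) = -1.6399
  y = (3 - (4)·-2.1627 - (2)·-0.5040) / (7) = 1.8084
  z = (-4 - (-1)·-2.1627 - (4)·1.9365) / (9) = -1.5454

1.8084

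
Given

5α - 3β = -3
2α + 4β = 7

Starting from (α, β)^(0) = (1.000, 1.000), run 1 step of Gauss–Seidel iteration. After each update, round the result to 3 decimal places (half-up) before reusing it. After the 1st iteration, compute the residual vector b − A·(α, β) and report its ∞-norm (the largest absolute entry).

Iteration 1:
  α = (-3 - (-3)·1.000) / (5) = 0.000
  β = (7 - (2)·0.000) / (4) = 1.750
Residual b − A·x = (2.250, 0.000); ∞-norm = 2.250

2.250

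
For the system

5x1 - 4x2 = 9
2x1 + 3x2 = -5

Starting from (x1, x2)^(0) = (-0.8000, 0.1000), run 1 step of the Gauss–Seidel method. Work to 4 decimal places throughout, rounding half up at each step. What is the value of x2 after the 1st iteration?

-2.9200

Iteration 1:
  x1 = (9 - (-4)·0.1000) / (5) = 1.8800
  x2 = (-5 - (2)·1.8800) / (3) = -2.9200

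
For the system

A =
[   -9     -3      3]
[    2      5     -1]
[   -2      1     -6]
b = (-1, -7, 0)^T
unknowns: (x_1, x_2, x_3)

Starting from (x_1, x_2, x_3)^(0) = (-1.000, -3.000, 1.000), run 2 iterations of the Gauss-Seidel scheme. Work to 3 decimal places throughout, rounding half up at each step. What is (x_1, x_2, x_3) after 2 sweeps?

Iteration 1:
  x_1 = (-1 - (-3)·-3.000 - (3)·1.000) / (-9) = 1.444
  x_2 = (-7 - (2)·1.444 - (-1)·1.000) / (5) = -1.778
  x_3 = (0 - (-2)·1.444 - (1)·-1.778) / (-6) = -0.778
Iteration 2:
  x_1 = (-1 - (-3)·-1.778 - (3)·-0.778) / (-9) = 0.444
  x_2 = (-7 - (2)·0.444 - (-1)·-0.778) / (5) = -1.733
  x_3 = (0 - (-2)·0.444 - (1)·-1.733) / (-6) = -0.437

(0.444, -1.733, -0.437)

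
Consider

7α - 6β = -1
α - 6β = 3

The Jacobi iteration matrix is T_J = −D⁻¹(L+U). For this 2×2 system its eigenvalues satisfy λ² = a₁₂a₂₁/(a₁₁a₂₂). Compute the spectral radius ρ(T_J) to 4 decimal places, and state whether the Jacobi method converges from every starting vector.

0.3780

a₁₂a₂₁/(a₁₁a₂₂) = (-6)·(1) / ((7)·(-6)) = 0.142857
ρ = √|0.142857| = √0.142857 = 0.3780
ρ < 1, so Jacobi converges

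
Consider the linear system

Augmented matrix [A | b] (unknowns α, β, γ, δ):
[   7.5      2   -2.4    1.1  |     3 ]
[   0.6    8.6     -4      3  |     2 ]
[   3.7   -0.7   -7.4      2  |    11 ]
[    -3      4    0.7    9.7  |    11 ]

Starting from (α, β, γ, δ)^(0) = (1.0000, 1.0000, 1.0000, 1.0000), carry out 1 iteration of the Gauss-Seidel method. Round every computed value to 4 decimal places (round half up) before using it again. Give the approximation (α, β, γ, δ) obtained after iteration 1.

Iteration 1:
  α = (3 - (2)·1.0000 - (-2.4)·1.0000 - (1.1)·1.0000) / (7.5) = 0.3067
  β = (2 - (0.6)·0.3067 - (-4)·1.0000 - (3)·1.0000) / (8.6) = 0.3274
  γ = (11 - (3.7)·0.3067 - (-0.7)·0.3274 - (2)·1.0000) / (-7.4) = -1.0938
  δ = (11 - (-3)·0.3067 - (4)·0.3274 - (0.7)·-1.0938) / (9.7) = 1.1728

(0.3067, 0.3274, -1.0938, 1.1728)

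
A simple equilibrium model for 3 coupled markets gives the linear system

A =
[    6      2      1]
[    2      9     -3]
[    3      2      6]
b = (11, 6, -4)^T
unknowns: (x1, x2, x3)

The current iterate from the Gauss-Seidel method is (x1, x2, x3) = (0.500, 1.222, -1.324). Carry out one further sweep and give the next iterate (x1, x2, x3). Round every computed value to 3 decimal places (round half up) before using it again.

(1.647, -0.141, -1.443)

One sweep:
  x1 = (11 - (2)·1.222 - (1)·-1.324) / (6) = 1.647
  x2 = (6 - (2)·1.647 - (-3)·-1.324) / (9) = -0.141
  x3 = (-4 - (3)·1.647 - (2)·-0.141) / (6) = -1.443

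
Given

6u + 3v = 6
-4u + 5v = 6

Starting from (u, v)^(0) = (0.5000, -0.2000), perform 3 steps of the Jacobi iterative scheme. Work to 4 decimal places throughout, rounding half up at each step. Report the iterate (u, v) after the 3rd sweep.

Iteration 1:
  u = (6 - (3)·-0.2000) / (6) = 1.1000
  v = (6 - (-4)·0.5000) / (5) = 1.6000
Iteration 2:
  u = (6 - (3)·1.6000) / (6) = 0.2000
  v = (6 - (-4)·1.1000) / (5) = 2.0800
Iteration 3:
  u = (6 - (3)·2.0800) / (6) = -0.0400
  v = (6 - (-4)·0.2000) / (5) = 1.3600

(-0.0400, 1.3600)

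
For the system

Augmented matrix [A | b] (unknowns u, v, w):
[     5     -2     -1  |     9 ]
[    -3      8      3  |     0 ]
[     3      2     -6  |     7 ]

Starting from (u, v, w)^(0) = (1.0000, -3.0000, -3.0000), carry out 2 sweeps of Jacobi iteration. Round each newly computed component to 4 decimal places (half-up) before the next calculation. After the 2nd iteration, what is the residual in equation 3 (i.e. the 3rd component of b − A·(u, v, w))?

-4.4503

Iteration 1:
  u = (9 - (-2)·-3.0000 - (-1)·-3.0000) / (5) = 0.0000
  v = (0 - (-3)·1.0000 - (3)·-3.0000) / (8) = 1.5000
  w = (7 - (3)·1.0000 - (2)·-3.0000) / (-6) = -1.6667
Iteration 2:
  u = (9 - (-2)·1.5000 - (-1)·-1.6667) / (5) = 2.0667
  v = (0 - (-3)·0.0000 - (3)·-1.6667) / (8) = 0.6250
  w = (7 - (3)·0.0000 - (2)·1.5000) / (-6) = -0.6667
Residual b − A·x = (-0.7502, 3.2002, -4.4503)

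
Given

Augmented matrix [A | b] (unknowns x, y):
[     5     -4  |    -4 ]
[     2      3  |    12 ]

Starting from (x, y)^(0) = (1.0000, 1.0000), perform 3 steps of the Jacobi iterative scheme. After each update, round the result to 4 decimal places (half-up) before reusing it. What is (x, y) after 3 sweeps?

(2.4000, 2.7556)

Iteration 1:
  x = (-4 - (-4)·1.0000) / (5) = 0.0000
  y = (12 - (2)·1.0000) / (3) = 3.3333
Iteration 2:
  x = (-4 - (-4)·3.3333) / (5) = 1.8666
  y = (12 - (2)·0.0000) / (3) = 4.0000
Iteration 3:
  x = (-4 - (-4)·4.0000) / (5) = 2.4000
  y = (12 - (2)·1.8666) / (3) = 2.7556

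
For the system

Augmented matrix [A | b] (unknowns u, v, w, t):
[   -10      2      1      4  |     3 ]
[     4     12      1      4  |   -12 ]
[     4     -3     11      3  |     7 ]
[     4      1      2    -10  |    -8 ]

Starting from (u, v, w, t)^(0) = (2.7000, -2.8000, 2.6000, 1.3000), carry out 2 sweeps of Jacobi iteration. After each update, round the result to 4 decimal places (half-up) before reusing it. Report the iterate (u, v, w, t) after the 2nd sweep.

Iteration 1:
  u = (3 - (2)·-2.8000 - (1)·2.6000 - (4)·1.3000) / (-10) = -0.0800
  v = (-12 - (4)·2.7000 - (1)·2.6000 - (4)·1.3000) / (12) = -2.5500
  w = (7 - (4)·2.7000 - (-3)·-2.8000 - (3)·1.3000) / (11) = -1.4636
  t = (-8 - (4)·2.7000 - (1)·-2.8000 - (2)·2.6000) / (-10) = 2.1200
Iteration 2:
  u = (3 - (2)·-2.5500 - (1)·-1.4636 - (4)·2.1200) / (-10) = -0.1084
  v = (-12 - (4)·-0.0800 - (1)·-1.4636 - (4)·2.1200) / (12) = -1.5580
  w = (7 - (4)·-0.0800 - (-3)·-2.5500 - (3)·2.1200) / (11) = -0.6082
  t = (-8 - (4)·-0.0800 - (1)·-2.5500 - (2)·-1.4636) / (-10) = 0.2203

(-0.1084, -1.5580, -0.6082, 0.2203)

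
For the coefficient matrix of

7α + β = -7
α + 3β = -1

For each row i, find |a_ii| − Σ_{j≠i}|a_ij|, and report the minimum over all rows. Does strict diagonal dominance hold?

2

row 1: |7| − (1) = 6
row 2: |3| − (1) = 2
minimum over rows = 2 → strictly diagonally dominant (convergence guaranteed)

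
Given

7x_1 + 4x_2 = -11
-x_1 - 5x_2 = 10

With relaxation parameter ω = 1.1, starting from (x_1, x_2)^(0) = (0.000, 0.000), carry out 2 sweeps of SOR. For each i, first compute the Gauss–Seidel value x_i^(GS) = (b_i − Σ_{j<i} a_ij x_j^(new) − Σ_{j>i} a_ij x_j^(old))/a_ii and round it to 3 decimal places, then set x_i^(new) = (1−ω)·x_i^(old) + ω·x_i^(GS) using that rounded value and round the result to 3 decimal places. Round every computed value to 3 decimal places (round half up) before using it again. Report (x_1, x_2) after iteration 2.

Iteration 1:
  x_1: GS value = (-11 - (4)·0.000) / (7) = -1.571;  x_1 ← (1−ω)·0.000 + ω·-1.571 = -1.728
  x_2: GS value = (10 - (-1)·-1.728) / (-5) = -1.654;  x_2 ← (1−ω)·0.000 + ω·-1.654 = -1.819
Iteration 2:
  x_1: GS value = (-11 - (4)·-1.819) / (7) = -0.532;  x_1 ← (1−ω)·-1.728 + ω·-0.532 = -0.412
  x_2: GS value = (10 - (-1)·-0.412) / (-5) = -1.918;  x_2 ← (1−ω)·-1.819 + ω·-1.918 = -1.928

(-0.412, -1.928)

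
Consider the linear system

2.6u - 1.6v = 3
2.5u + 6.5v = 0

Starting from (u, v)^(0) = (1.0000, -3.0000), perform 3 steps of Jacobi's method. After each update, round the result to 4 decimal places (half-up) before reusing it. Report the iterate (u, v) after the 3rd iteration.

Iteration 1:
  u = (3 - (-1.6)·-3.0000) / (2.6) = -0.6923
  v = (0 - (2.5)·1.0000) / (6.5) = -0.3846
Iteration 2:
  u = (3 - (-1.6)·-0.3846) / (2.6) = 0.9172
  v = (0 - (2.5)·-0.6923) / (6.5) = 0.2663
Iteration 3:
  u = (3 - (-1.6)·0.2663) / (2.6) = 1.3177
  v = (0 - (2.5)·0.9172) / (6.5) = -0.3528

(1.3177, -0.3528)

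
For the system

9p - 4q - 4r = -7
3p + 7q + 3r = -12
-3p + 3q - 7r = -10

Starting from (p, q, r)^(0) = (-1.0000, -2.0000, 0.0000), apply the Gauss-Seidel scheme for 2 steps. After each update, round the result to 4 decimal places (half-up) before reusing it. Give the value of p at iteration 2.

-0.4603

Iteration 1:
  p = (-7 - (-4)·-2.0000 - (-4)·0.0000) / (9) = -1.6667
  q = (-12 - (3)·-1.6667 - (3)·0.0000) / (7) = -1.0000
  r = (-10 - (-3)·-1.6667 - (3)·-1.0000) / (-7) = 1.7143
Iteration 2:
  p = (-7 - (-4)·-1.0000 - (-4)·1.7143) / (9) = -0.4603
  q = (-12 - (3)·-0.4603 - (3)·1.7143) / (7) = -2.2517
  r = (-10 - (-3)·-0.4603 - (3)·-2.2517) / (-7) = 0.6608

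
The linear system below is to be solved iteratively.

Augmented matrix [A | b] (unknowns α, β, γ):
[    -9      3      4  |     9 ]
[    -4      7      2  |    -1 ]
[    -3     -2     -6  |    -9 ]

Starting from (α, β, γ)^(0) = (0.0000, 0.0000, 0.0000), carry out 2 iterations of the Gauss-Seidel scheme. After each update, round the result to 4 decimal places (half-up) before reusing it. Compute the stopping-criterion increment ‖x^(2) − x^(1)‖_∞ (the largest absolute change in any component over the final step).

0.7566

Iteration 1:
  α = (9 - (3)·0.0000 - (4)·0.0000) / (-9) = -1.0000
  β = (-1 - (-4)·-1.0000 - (2)·0.0000) / (7) = -0.7143
  γ = (-9 - (-3)·-1.0000 - (-2)·-0.7143) / (-6) = 2.2381
Iteration 2:
  α = (9 - (3)·-0.7143 - (4)·2.2381) / (-9) = -0.2434
  β = (-1 - (-4)·-0.2434 - (2)·2.2381) / (7) = -0.9214
  γ = (-9 - (-3)·-0.2434 - (-2)·-0.9214) / (-6) = 1.9288
Change: (0.7566, -0.2071, -0.3093) → max |·| = 0.7566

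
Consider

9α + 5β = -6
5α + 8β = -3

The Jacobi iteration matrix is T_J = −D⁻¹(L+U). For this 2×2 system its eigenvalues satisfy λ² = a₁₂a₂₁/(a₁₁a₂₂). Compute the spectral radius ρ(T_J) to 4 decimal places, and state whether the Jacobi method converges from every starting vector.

0.5893

a₁₂a₂₁/(a₁₁a₂₂) = (5)·(5) / ((9)·(8)) = 0.347222
ρ = √|0.347222| = √0.347222 = 0.5893
ρ < 1, so Jacobi converges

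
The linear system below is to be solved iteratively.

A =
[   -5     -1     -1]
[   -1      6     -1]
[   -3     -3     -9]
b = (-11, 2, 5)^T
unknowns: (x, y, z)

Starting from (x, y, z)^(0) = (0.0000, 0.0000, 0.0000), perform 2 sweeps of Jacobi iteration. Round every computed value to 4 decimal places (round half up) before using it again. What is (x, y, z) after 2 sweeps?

(2.2445, 0.6074, -1.4000)

Iteration 1:
  x = (-11 - (-1)·0.0000 - (-1)·0.0000) / (-5) = 2.2000
  y = (2 - (-1)·0.0000 - (-1)·0.0000) / (6) = 0.3333
  z = (5 - (-3)·0.0000 - (-3)·0.0000) / (-9) = -0.5556
Iteration 2:
  x = (-11 - (-1)·0.3333 - (-1)·-0.5556) / (-5) = 2.2445
  y = (2 - (-1)·2.2000 - (-1)·-0.5556) / (6) = 0.6074
  z = (5 - (-3)·2.2000 - (-3)·0.3333) / (-9) = -1.4000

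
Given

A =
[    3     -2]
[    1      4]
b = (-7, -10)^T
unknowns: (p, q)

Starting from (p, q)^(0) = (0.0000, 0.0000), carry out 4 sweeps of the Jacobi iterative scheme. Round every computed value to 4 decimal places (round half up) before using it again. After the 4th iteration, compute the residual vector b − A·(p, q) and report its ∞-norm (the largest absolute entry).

Iteration 1:
  p = (-7 - (-2)·0.0000) / (3) = -2.3333
  q = (-10 - (1)·0.0000) / (4) = -2.5000
Iteration 2:
  p = (-7 - (-2)·-2.5000) / (3) = -4.0000
  q = (-10 - (1)·-2.3333) / (4) = -1.9167
Iteration 3:
  p = (-7 - (-2)·-1.9167) / (3) = -3.6111
  q = (-10 - (1)·-4.0000) / (4) = -1.5000
Iteration 4:
  p = (-7 - (-2)·-1.5000) / (3) = -3.3333
  q = (-10 - (1)·-3.6111) / (4) = -1.5972
Residual b − A·x = (-0.1945, -0.2779); ∞-norm = 0.2779

0.2779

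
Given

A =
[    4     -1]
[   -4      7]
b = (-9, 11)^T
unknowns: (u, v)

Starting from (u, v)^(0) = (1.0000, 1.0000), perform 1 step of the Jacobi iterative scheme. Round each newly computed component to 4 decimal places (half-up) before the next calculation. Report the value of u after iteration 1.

-2.0000

Iteration 1:
  u = (-9 - (-1)·1.0000) / (4) = -2.0000
  v = (11 - (-4)·1.0000) / (7) = 2.1429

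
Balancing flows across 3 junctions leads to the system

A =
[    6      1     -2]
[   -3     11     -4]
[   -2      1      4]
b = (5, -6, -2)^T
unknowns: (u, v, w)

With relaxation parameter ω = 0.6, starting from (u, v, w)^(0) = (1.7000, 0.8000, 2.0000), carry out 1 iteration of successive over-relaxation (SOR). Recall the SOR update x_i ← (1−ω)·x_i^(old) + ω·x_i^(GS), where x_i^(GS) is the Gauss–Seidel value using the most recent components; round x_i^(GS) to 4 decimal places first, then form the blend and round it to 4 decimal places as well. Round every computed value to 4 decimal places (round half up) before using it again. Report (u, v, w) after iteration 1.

(1.5000, 0.6745, 0.8488)

Iteration 1:
  u: GS value = (5 - (1)·0.8000 - (-2)·2.0000) / (6) = 1.3667;  u ← (1−ω)·1.7000 + ω·1.3667 = 1.5000
  v: GS value = (-6 - (-3)·1.5000 - (-4)·2.0000) / (11) = 0.5909;  v ← (1−ω)·0.8000 + ω·0.5909 = 0.6745
  w: GS value = (-2 - (-2)·1.5000 - (1)·0.6745) / (4) = 0.0814;  w ← (1−ω)·2.0000 + ω·0.0814 = 0.8488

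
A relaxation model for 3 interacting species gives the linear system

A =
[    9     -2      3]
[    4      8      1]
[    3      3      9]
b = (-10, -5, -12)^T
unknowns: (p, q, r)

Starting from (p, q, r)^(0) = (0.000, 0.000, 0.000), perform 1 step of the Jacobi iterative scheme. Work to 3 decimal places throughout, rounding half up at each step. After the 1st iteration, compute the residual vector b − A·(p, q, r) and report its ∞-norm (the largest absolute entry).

Iteration 1:
  p = (-10 - (-2)·0.000 - (3)·0.000) / (9) = -1.111
  q = (-5 - (4)·0.000 - (1)·0.000) / (8) = -0.625
  r = (-12 - (3)·0.000 - (3)·0.000) / (9) = -1.333
Residual b − A·x = (2.748, 5.777, 5.205); ∞-norm = 5.777

5.777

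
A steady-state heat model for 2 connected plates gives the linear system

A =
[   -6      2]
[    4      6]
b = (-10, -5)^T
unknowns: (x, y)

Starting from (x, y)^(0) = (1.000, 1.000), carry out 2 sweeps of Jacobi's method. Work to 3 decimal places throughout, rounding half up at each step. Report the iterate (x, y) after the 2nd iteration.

(1.167, -2.167)

Iteration 1:
  x = (-10 - (2)·1.000) / (-6) = 2.000
  y = (-5 - (4)·1.000) / (6) = -1.500
Iteration 2:
  x = (-10 - (2)·-1.500) / (-6) = 1.167
  y = (-5 - (4)·2.000) / (6) = -2.167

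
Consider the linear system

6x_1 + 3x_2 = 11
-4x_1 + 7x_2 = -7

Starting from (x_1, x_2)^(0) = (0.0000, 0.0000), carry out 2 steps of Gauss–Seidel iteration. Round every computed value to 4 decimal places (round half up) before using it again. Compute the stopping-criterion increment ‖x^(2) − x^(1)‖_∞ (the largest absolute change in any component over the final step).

Iteration 1:
  x_1 = (11 - (3)·0.0000) / (6) = 1.8333
  x_2 = (-7 - (-4)·1.8333) / (7) = 0.0476
Iteration 2:
  x_1 = (11 - (3)·0.0476) / (6) = 1.8095
  x_2 = (-7 - (-4)·1.8095) / (7) = 0.0340
Change: (-0.0238, -0.0136) → max |·| = 0.0238

0.0238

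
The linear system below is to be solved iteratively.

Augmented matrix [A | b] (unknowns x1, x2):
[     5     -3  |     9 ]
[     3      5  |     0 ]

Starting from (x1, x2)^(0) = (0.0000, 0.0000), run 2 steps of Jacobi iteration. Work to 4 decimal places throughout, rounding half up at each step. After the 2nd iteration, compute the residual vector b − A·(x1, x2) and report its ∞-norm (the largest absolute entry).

Iteration 1:
  x1 = (9 - (-3)·0.0000) / (5) = 1.8000
  x2 = (0 - (3)·0.0000) / (5) = 0.0000
Iteration 2:
  x1 = (9 - (-3)·0.0000) / (5) = 1.8000
  x2 = (0 - (3)·1.8000) / (5) = -1.0800
Residual b − A·x = (-3.2400, 0.0000); ∞-norm = 3.2400

3.2400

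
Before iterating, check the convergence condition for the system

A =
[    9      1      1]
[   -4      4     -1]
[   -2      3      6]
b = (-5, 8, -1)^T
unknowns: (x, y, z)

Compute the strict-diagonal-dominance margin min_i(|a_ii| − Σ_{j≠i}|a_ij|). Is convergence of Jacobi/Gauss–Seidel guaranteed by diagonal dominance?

-1

row 1: |9| − (1+1) = 7
row 2: |4| − (4+1) = -1
row 3: |6| − (2+3) = 1
minimum over rows = -1 → not strictly diagonally dominant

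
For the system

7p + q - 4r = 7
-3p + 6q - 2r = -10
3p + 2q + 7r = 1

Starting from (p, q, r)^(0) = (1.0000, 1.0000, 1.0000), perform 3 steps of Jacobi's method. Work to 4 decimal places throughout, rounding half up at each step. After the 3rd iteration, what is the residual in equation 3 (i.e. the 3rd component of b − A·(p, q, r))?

Iteration 1:
  p = (7 - (1)·1.0000 - (-4)·1.0000) / (7) = 1.4286
  q = (-10 - (-3)·1.0000 - (-2)·1.0000) / (6) = -0.8333
  r = (1 - (3)·1.0000 - (2)·1.0000) / (7) = -0.5714
Iteration 2:
  p = (7 - (1)·-0.8333 - (-4)·-0.5714) / (7) = 0.7925
  q = (-10 - (-3)·1.4286 - (-2)·-0.5714) / (6) = -1.1428
  r = (1 - (3)·1.4286 - (2)·-0.8333) / (7) = -0.2313
Iteration 3:
  p = (7 - (1)·-1.1428 - (-4)·-0.2313) / (7) = 1.0311
  q = (-10 - (-3)·0.7925 - (-2)·-0.2313) / (6) = -1.3475
  r = (1 - (3)·0.7925 - (2)·-1.1428) / (7) = 0.1297
Residual b − A·x = (1.6486, 1.4377, -0.3062)

-0.3062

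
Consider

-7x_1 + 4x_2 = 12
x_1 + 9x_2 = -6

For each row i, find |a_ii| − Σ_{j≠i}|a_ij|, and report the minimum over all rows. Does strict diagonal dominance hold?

3

row 1: |-7| − (4) = 3
row 2: |9| − (1) = 8
minimum over rows = 3 → strictly diagonally dominant (convergence guaranteed)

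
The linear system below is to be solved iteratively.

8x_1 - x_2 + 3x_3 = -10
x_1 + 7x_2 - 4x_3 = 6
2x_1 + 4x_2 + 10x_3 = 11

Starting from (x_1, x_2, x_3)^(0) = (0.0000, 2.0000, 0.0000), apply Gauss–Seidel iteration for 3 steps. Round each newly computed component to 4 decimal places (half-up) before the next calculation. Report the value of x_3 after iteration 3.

Iteration 1:
  x_1 = (-10 - (-1)·2.0000 - (3)·0.0000) / (8) = -1.0000
  x_2 = (6 - (1)·-1.0000 - (-4)·0.0000) / (7) = 1.0000
  x_3 = (11 - (2)·-1.0000 - (4)·1.0000) / (10) = 0.9000
Iteration 2:
  x_1 = (-10 - (-1)·1.0000 - (3)·0.9000) / (8) = -1.4625
  x_2 = (6 - (1)·-1.4625 - (-4)·0.9000) / (7) = 1.5804
  x_3 = (11 - (2)·-1.4625 - (4)·1.5804) / (10) = 0.7603
Iteration 3:
  x_1 = (-10 - (-1)·1.5804 - (3)·0.7603) / (8) = -1.3376
  x_2 = (6 - (1)·-1.3376 - (-4)·0.7603) / (7) = 1.4827
  x_3 = (11 - (2)·-1.3376 - (4)·1.4827) / (10) = 0.7744

0.7744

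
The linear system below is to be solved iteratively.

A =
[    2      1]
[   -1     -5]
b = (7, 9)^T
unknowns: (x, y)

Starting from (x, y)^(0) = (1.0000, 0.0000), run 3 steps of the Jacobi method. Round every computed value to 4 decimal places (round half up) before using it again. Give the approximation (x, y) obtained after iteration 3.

Iteration 1:
  x = (7 - (1)·0.0000) / (2) = 3.5000
  y = (9 - (-1)·1.0000) / (-5) = -2.0000
Iteration 2:
  x = (7 - (1)·-2.0000) / (2) = 4.5000
  y = (9 - (-1)·3.5000) / (-5) = -2.5000
Iteration 3:
  x = (7 - (1)·-2.5000) / (2) = 4.7500
  y = (9 - (-1)·4.5000) / (-5) = -2.7000

(4.7500, -2.7000)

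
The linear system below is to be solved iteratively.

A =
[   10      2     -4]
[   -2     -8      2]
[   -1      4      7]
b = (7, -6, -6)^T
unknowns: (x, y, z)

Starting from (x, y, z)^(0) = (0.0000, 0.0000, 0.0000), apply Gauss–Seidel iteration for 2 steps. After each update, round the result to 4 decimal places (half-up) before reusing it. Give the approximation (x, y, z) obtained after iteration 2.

(0.1507, 0.4409, -1.0876)

Iteration 1:
  x = (7 - (2)·0.0000 - (-4)·0.0000) / (10) = 0.7000
  y = (-6 - (-2)·0.7000 - (2)·0.0000) / (-8) = 0.5750
  z = (-6 - (-1)·0.7000 - (4)·0.5750) / (7) = -1.0857
Iteration 2:
  x = (7 - (2)·0.5750 - (-4)·-1.0857) / (10) = 0.1507
  y = (-6 - (-2)·0.1507 - (2)·-1.0857) / (-8) = 0.4409
  z = (-6 - (-1)·0.1507 - (4)·0.4409) / (7) = -1.0876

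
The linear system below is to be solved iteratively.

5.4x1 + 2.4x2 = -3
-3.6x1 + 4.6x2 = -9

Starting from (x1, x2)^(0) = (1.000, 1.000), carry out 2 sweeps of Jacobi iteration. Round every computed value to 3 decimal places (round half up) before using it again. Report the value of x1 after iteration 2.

Iteration 1:
  x1 = (-3 - (2.4)·1.000) / (5.4) = -1.000
  x2 = (-9 - (-3.6)·1.000) / (4.6) = -1.174
Iteration 2:
  x1 = (-3 - (2.4)·-1.174) / (5.4) = -0.034
  x2 = (-9 - (-3.6)·-1.000) / (4.6) = -2.739

-0.034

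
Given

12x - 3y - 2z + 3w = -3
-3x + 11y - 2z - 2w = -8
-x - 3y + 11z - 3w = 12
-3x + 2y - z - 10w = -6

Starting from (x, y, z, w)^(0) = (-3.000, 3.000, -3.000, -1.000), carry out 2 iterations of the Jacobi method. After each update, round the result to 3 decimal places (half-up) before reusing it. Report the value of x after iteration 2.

Iteration 1:
  x = (-3 - (-3)·3.000 - (-2)·-3.000 - (3)·-1.000) / (12) = 0.250
  y = (-8 - (-3)·-3.000 - (-2)·-3.000 - (-2)·-1.000) / (11) = -2.273
  z = (12 - (-1)·-3.000 - (-3)·3.000 - (-3)·-1.000) / (11) = 1.364
  w = (-6 - (-3)·-3.000 - (2)·3.000 - (-1)·-3.000) / (-10) = 2.400
Iteration 2:
  x = (-3 - (-3)·-2.273 - (-2)·1.364 - (3)·2.400) / (12) = -1.191
  y = (-8 - (-3)·0.250 - (-2)·1.364 - (-2)·2.400) / (11) = 0.025
  z = (12 - (-1)·0.250 - (-3)·-2.273 - (-3)·2.400) / (11) = 1.148
  w = (-6 - (-3)·0.250 - (2)·-2.273 - (-1)·1.364) / (-10) = -0.066

-1.191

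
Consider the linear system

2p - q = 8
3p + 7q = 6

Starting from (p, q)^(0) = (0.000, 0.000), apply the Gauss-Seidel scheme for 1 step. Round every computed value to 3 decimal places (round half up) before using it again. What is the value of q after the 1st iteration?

-0.857

Iteration 1:
  p = (8 - (-1)·0.000) / (2) = 4.000
  q = (6 - (3)·4.000) / (7) = -0.857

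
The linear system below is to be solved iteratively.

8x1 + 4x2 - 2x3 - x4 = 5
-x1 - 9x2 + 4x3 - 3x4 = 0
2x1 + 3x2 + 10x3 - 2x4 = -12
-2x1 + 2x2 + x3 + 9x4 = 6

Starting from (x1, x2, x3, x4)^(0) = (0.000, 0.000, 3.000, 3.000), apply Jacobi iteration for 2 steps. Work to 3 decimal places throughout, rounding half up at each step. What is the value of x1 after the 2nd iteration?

0.350

Iteration 1:
  x1 = (5 - (4)·0.000 - (-2)·3.000 - (-1)·3.000) / (8) = 1.750
  x2 = (0 - (-1)·0.000 - (4)·3.000 - (-3)·3.000) / (-9) = 0.333
  x3 = (-12 - (2)·0.000 - (3)·0.000 - (-2)·3.000) / (10) = -0.600
  x4 = (6 - (-2)·0.000 - (2)·0.000 - (1)·3.000) / (9) = 0.333
Iteration 2:
  x1 = (5 - (4)·0.333 - (-2)·-0.600 - (-1)·0.333) / (8) = 0.350
  x2 = (0 - (-1)·1.750 - (4)·-0.600 - (-3)·0.333) / (-9) = -0.572
  x3 = (-12 - (2)·1.750 - (3)·0.333 - (-2)·0.333) / (10) = -1.583
  x4 = (6 - (-2)·1.750 - (2)·0.333 - (1)·-0.600) / (9) = 1.048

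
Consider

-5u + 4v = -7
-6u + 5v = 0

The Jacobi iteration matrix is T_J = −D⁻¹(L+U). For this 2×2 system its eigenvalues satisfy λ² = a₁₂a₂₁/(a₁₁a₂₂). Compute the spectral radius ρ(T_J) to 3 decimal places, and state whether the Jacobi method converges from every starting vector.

0.980

a₁₂a₂₁/(a₁₁a₂₂) = (4)·(-6) / ((-5)·(5)) = 0.960000
ρ = √|0.960000| = √0.960000 = 0.980
ρ < 1, so Jacobi converges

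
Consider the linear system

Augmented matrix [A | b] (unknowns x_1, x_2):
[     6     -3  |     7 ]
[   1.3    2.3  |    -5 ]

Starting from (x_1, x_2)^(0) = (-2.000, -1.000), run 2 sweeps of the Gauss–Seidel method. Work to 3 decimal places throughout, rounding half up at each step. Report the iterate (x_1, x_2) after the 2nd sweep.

(-0.109, -2.112)

Iteration 1:
  x_1 = (7 - (-3)·-1.000) / (6) = 0.667
  x_2 = (-5 - (1.3)·0.667) / (2.3) = -2.551
Iteration 2:
  x_1 = (7 - (-3)·-2.551) / (6) = -0.109
  x_2 = (-5 - (1.3)·-0.109) / (2.3) = -2.112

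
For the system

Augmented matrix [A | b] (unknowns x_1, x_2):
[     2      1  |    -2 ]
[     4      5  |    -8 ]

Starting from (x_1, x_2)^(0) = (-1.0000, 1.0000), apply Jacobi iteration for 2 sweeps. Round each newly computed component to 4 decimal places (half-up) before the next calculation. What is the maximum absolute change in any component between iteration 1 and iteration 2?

Iteration 1:
  x_1 = (-2 - (1)·1.0000) / (2) = -1.5000
  x_2 = (-8 - (4)·-1.0000) / (5) = -0.8000
Iteration 2:
  x_1 = (-2 - (1)·-0.8000) / (2) = -0.6000
  x_2 = (-8 - (4)·-1.5000) / (5) = -0.4000
Change: (0.9000, 0.4000) → max |·| = 0.9000

0.9000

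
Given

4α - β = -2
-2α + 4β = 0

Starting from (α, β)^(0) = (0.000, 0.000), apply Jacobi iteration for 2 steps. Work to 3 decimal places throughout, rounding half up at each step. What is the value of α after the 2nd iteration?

-0.500

Iteration 1:
  α = (-2 - (-1)·0.000) / (4) = -0.500
  β = (0 - (-2)·0.000) / (4) = 0.000
Iteration 2:
  α = (-2 - (-1)·0.000) / (4) = -0.500
  β = (0 - (-2)·-0.500) / (4) = -0.250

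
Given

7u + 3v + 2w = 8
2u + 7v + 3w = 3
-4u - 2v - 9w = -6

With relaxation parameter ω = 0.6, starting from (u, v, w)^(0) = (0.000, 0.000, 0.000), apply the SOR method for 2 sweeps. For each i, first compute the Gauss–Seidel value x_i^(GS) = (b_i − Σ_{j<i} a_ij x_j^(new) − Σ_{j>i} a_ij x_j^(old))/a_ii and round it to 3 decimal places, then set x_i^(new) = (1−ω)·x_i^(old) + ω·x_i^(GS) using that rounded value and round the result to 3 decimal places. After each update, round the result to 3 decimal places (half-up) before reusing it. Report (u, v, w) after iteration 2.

(0.890, 0.109, 0.228)

Iteration 1:
  u: GS value = (8 - (3)·0.000 - (2)·0.000) / (7) = 1.143;  u ← (1−ω)·0.000 + ω·1.143 = 0.686
  v: GS value = (3 - (2)·0.686 - (3)·0.000) / (7) = 0.233;  v ← (1−ω)·0.000 + ω·0.233 = 0.140
  w: GS value = (-6 - (-4)·0.686 - (-2)·0.140) / (-9) = 0.331;  w ← (1−ω)·0.000 + ω·0.331 = 0.199
Iteration 2:
  u: GS value = (8 - (3)·0.140 - (2)·0.199) / (7) = 1.026;  u ← (1−ω)·0.686 + ω·1.026 = 0.890
  v: GS value = (3 - (2)·0.890 - (3)·0.199) / (7) = 0.089;  v ← (1−ω)·0.140 + ω·0.089 = 0.109
  w: GS value = (-6 - (-4)·0.890 - (-2)·0.109) / (-9) = 0.247;  w ← (1−ω)·0.199 + ω·0.247 = 0.228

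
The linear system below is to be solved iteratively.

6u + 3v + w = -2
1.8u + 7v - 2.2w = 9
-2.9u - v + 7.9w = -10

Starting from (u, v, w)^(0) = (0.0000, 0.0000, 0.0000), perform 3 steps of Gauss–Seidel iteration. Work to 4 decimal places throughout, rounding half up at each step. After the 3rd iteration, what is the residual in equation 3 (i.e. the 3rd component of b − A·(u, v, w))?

Iteration 1:
  u = (-2 - (3)·0.0000 - (1)·0.0000) / (6) = -0.3333
  v = (9 - (1.8)·-0.3333 - (-2.2)·0.0000) / (7) = 1.3714
  w = (-10 - (-2.9)·-0.3333 - (-1)·1.3714) / (7.9) = -1.2146
Iteration 2:
  u = (-2 - (3)·1.3714 - (1)·-1.2146) / (6) = -0.8166
  v = (9 - (1.8)·-0.8166 - (-2.2)·-1.2146) / (7) = 1.1140
  w = (-10 - (-2.9)·-0.8166 - (-1)·1.1140) / (7.9) = -1.4246
Iteration 3:
  u = (-2 - (3)·1.1140 - (1)·-1.4246) / (6) = -0.6529
  v = (9 - (1.8)·-0.6529 - (-2.2)·-1.4246) / (7) = 1.0059
  w = (-10 - (-2.9)·-0.6529 - (-1)·1.0059) / (7.9) = -1.3782
Residual b − A·x = (0.2779, 0.1019, 0.0003)

0.0003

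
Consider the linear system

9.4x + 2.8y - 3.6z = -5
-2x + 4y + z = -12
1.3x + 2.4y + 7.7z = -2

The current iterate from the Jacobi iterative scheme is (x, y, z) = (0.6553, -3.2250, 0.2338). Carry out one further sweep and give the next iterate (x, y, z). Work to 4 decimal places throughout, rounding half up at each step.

One sweep:
  x = (-5 - (2.8)·-3.2250 - (-3.6)·0.2338) / (9.4) = 0.5183
  y = (-12 - (-2)·0.6553 - (1)·0.2338) / (4) = -2.7308
  z = (-2 - (1.3)·0.6553 - (2.4)·-3.2250) / (7.7) = 0.6348

(0.5183, -2.7308, 0.6348)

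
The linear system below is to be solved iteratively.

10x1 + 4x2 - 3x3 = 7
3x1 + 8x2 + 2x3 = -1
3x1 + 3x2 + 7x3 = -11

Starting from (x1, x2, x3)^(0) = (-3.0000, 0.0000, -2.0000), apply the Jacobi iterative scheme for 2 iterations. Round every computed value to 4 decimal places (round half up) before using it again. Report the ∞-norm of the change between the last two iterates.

1.9714

Iteration 1:
  x1 = (7 - (4)·0.0000 - (-3)·-2.0000) / (10) = 0.1000
  x2 = (-1 - (3)·-3.0000 - (2)·-2.0000) / (8) = 1.5000
  x3 = (-11 - (3)·-3.0000 - (3)·0.0000) / (7) = -0.2857
Iteration 2:
  x1 = (7 - (4)·1.5000 - (-3)·-0.2857) / (10) = 0.0143
  x2 = (-1 - (3)·0.1000 - (2)·-0.2857) / (8) = -0.0911
  x3 = (-11 - (3)·0.1000 - (3)·1.5000) / (7) = -2.2571
Change: (-0.0857, -1.5911, -1.9714) → max |·| = 1.9714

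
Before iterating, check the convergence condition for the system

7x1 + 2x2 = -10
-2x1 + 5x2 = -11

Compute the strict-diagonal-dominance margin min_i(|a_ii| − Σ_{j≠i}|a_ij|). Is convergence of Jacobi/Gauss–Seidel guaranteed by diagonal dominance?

3

row 1: |7| − (2) = 5
row 2: |5| − (2) = 3
minimum over rows = 3 → strictly diagonally dominant (convergence guaranteed)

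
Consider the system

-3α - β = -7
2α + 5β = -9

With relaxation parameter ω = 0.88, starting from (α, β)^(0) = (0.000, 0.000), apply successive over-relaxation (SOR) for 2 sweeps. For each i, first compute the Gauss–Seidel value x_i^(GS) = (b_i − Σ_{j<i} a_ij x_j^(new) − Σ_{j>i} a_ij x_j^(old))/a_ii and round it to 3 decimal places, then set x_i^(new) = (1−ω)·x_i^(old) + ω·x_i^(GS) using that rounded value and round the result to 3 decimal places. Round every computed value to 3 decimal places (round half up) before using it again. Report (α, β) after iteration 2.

(2.976, -2.908)

Iteration 1:
  α: GS value = (-7 - (-1)·0.000) / (-3) = 2.333;  α ← (1−ω)·0.000 + ω·2.333 = 2.053
  β: GS value = (-9 - (2)·2.053) / (5) = -2.621;  β ← (1−ω)·0.000 + ω·-2.621 = -2.306
Iteration 2:
  α: GS value = (-7 - (-1)·-2.306) / (-3) = 3.102;  α ← (1−ω)·2.053 + ω·3.102 = 2.976
  β: GS value = (-9 - (2)·2.976) / (5) = -2.990;  β ← (1−ω)·-2.306 + ω·-2.990 = -2.908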